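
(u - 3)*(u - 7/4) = u^2 - 19*u/4 + 21/4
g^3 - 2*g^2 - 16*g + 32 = (g - 4)*(g - 2)*(g + 4)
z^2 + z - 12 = (z - 3)*(z + 4)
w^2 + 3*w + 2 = (w + 1)*(w + 2)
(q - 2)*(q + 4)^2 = q^3 + 6*q^2 - 32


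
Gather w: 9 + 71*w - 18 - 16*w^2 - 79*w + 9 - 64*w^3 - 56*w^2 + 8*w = -64*w^3 - 72*w^2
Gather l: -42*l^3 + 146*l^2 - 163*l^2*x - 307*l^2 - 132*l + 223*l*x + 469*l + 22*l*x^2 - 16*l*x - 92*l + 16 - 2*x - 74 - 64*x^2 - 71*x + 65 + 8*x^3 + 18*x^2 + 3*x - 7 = -42*l^3 + l^2*(-163*x - 161) + l*(22*x^2 + 207*x + 245) + 8*x^3 - 46*x^2 - 70*x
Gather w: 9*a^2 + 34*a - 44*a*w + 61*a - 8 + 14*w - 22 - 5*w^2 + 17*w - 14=9*a^2 + 95*a - 5*w^2 + w*(31 - 44*a) - 44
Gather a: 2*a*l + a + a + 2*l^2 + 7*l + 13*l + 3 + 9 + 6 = a*(2*l + 2) + 2*l^2 + 20*l + 18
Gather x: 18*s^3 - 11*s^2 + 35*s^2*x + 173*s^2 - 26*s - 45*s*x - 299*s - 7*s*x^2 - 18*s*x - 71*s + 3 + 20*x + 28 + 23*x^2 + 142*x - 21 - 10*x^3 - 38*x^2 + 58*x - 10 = 18*s^3 + 162*s^2 - 396*s - 10*x^3 + x^2*(-7*s - 15) + x*(35*s^2 - 63*s + 220)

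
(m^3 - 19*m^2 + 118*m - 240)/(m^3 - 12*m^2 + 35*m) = (m^2 - 14*m + 48)/(m*(m - 7))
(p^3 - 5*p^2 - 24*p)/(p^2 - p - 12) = p*(p - 8)/(p - 4)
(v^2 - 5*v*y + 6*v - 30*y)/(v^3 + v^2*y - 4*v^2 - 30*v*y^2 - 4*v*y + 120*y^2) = (v + 6)/(v^2 + 6*v*y - 4*v - 24*y)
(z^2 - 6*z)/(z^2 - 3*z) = (z - 6)/(z - 3)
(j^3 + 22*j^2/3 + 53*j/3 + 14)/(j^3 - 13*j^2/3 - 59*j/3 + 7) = (3*j^2 + 13*j + 14)/(3*j^2 - 22*j + 7)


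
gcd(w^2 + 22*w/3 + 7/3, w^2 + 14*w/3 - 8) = 1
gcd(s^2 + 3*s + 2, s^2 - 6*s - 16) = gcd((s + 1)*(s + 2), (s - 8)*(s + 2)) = s + 2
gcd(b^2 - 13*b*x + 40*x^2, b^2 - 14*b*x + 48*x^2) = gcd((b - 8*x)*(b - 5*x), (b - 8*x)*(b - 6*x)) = -b + 8*x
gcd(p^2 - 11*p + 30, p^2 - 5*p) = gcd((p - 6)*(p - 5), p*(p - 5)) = p - 5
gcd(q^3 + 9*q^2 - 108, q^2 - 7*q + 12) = q - 3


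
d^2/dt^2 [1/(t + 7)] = 2/(t + 7)^3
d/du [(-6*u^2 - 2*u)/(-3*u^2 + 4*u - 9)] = 6*(-5*u^2 + 18*u + 3)/(9*u^4 - 24*u^3 + 70*u^2 - 72*u + 81)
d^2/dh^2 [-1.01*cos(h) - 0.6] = 1.01*cos(h)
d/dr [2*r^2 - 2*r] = 4*r - 2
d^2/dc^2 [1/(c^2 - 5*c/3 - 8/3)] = 6*(9*c^2 - 15*c - (6*c - 5)^2 - 24)/(-3*c^2 + 5*c + 8)^3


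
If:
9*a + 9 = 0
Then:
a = -1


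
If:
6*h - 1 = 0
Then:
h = 1/6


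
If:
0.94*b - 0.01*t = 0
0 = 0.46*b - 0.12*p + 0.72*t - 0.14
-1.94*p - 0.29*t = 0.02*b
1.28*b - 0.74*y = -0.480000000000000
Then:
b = 0.00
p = -0.03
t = 0.19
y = 0.65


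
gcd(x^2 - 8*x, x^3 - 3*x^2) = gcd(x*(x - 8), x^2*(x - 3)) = x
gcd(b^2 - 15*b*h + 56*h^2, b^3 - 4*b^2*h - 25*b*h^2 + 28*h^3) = b - 7*h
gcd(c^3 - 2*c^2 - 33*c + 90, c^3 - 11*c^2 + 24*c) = c - 3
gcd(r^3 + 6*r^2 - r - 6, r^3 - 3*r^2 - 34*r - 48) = 1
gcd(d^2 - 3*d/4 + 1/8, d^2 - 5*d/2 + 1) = d - 1/2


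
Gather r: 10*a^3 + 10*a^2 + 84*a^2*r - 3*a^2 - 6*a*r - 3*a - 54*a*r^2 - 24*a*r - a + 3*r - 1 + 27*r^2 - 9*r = 10*a^3 + 7*a^2 - 4*a + r^2*(27 - 54*a) + r*(84*a^2 - 30*a - 6) - 1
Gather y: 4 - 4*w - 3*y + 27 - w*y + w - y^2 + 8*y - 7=-3*w - y^2 + y*(5 - w) + 24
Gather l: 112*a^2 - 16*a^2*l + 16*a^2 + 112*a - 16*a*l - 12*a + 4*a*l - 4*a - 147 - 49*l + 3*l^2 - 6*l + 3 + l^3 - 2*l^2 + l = 128*a^2 + 96*a + l^3 + l^2 + l*(-16*a^2 - 12*a - 54) - 144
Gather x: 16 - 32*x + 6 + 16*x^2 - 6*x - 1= 16*x^2 - 38*x + 21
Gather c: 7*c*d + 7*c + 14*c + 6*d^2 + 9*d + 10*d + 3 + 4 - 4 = c*(7*d + 21) + 6*d^2 + 19*d + 3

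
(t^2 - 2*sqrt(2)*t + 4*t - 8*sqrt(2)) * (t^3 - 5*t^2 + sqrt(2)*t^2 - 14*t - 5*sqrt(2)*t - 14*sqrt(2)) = t^5 - sqrt(2)*t^4 - t^4 - 38*t^3 + sqrt(2)*t^3 - 52*t^2 + 34*sqrt(2)*t^2 + 56*sqrt(2)*t + 136*t + 224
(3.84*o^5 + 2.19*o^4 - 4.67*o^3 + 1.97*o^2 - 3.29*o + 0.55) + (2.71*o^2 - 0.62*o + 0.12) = 3.84*o^5 + 2.19*o^4 - 4.67*o^3 + 4.68*o^2 - 3.91*o + 0.67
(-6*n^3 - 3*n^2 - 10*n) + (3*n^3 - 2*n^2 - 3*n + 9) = -3*n^3 - 5*n^2 - 13*n + 9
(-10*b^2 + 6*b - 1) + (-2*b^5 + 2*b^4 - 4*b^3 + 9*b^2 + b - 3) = -2*b^5 + 2*b^4 - 4*b^3 - b^2 + 7*b - 4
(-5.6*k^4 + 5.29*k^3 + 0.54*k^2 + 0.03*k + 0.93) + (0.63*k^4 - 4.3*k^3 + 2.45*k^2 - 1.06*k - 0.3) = -4.97*k^4 + 0.99*k^3 + 2.99*k^2 - 1.03*k + 0.63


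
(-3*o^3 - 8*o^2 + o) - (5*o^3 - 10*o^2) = -8*o^3 + 2*o^2 + o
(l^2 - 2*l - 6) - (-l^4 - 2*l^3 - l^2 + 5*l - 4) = l^4 + 2*l^3 + 2*l^2 - 7*l - 2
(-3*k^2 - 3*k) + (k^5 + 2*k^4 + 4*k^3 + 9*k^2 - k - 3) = k^5 + 2*k^4 + 4*k^3 + 6*k^2 - 4*k - 3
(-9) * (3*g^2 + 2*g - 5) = -27*g^2 - 18*g + 45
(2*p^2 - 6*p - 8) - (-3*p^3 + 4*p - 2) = 3*p^3 + 2*p^2 - 10*p - 6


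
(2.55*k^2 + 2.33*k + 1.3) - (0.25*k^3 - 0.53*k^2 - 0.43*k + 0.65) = -0.25*k^3 + 3.08*k^2 + 2.76*k + 0.65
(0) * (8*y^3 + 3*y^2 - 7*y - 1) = 0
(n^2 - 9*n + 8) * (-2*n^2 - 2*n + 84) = -2*n^4 + 16*n^3 + 86*n^2 - 772*n + 672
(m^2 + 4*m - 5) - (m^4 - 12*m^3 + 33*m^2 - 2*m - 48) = -m^4 + 12*m^3 - 32*m^2 + 6*m + 43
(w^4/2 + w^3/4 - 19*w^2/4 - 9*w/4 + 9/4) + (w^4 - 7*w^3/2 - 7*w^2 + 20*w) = 3*w^4/2 - 13*w^3/4 - 47*w^2/4 + 71*w/4 + 9/4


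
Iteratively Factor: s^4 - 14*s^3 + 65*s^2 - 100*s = (s - 5)*(s^3 - 9*s^2 + 20*s) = s*(s - 5)*(s^2 - 9*s + 20) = s*(s - 5)*(s - 4)*(s - 5)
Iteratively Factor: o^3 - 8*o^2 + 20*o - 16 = (o - 2)*(o^2 - 6*o + 8) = (o - 2)^2*(o - 4)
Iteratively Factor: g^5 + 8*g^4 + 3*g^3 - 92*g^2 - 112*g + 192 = (g - 3)*(g^4 + 11*g^3 + 36*g^2 + 16*g - 64) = (g - 3)*(g + 4)*(g^3 + 7*g^2 + 8*g - 16) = (g - 3)*(g - 1)*(g + 4)*(g^2 + 8*g + 16) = (g - 3)*(g - 1)*(g + 4)^2*(g + 4)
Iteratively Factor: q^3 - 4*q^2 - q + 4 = (q + 1)*(q^2 - 5*q + 4) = (q - 4)*(q + 1)*(q - 1)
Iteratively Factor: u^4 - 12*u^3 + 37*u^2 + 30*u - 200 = (u + 2)*(u^3 - 14*u^2 + 65*u - 100) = (u - 5)*(u + 2)*(u^2 - 9*u + 20) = (u - 5)*(u - 4)*(u + 2)*(u - 5)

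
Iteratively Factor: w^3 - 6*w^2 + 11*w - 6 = (w - 2)*(w^2 - 4*w + 3) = (w - 3)*(w - 2)*(w - 1)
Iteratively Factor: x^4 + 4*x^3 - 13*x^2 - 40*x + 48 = (x + 4)*(x^3 - 13*x + 12) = (x - 1)*(x + 4)*(x^2 + x - 12) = (x - 3)*(x - 1)*(x + 4)*(x + 4)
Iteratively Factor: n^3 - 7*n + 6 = (n - 2)*(n^2 + 2*n - 3) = (n - 2)*(n - 1)*(n + 3)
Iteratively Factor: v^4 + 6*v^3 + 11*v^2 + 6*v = (v)*(v^3 + 6*v^2 + 11*v + 6) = v*(v + 2)*(v^2 + 4*v + 3) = v*(v + 1)*(v + 2)*(v + 3)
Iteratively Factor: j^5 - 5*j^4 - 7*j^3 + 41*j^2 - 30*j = (j - 2)*(j^4 - 3*j^3 - 13*j^2 + 15*j) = (j - 2)*(j + 3)*(j^3 - 6*j^2 + 5*j) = (j - 2)*(j - 1)*(j + 3)*(j^2 - 5*j) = (j - 5)*(j - 2)*(j - 1)*(j + 3)*(j)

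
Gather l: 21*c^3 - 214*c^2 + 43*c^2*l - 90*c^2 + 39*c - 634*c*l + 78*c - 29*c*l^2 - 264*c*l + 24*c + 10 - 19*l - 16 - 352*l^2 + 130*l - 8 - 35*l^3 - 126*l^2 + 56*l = 21*c^3 - 304*c^2 + 141*c - 35*l^3 + l^2*(-29*c - 478) + l*(43*c^2 - 898*c + 167) - 14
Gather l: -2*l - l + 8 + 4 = 12 - 3*l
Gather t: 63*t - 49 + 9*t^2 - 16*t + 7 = 9*t^2 + 47*t - 42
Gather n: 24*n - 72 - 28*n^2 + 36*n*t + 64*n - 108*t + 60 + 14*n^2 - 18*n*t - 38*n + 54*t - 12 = -14*n^2 + n*(18*t + 50) - 54*t - 24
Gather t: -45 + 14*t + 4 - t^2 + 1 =-t^2 + 14*t - 40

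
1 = 1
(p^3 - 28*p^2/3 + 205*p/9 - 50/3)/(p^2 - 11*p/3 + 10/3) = (p^2 - 23*p/3 + 10)/(p - 2)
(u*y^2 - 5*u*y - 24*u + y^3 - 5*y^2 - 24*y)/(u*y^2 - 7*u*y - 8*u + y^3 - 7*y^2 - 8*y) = (y + 3)/(y + 1)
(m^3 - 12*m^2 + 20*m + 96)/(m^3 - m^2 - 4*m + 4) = (m^2 - 14*m + 48)/(m^2 - 3*m + 2)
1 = 1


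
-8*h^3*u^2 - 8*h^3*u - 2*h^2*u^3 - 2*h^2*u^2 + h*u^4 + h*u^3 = u*(-4*h + u)*(2*h + u)*(h*u + h)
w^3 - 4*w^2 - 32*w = w*(w - 8)*(w + 4)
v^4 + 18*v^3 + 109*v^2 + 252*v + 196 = (v + 2)^2*(v + 7)^2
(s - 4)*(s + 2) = s^2 - 2*s - 8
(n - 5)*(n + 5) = n^2 - 25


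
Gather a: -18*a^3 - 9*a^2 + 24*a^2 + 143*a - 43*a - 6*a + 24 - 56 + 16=-18*a^3 + 15*a^2 + 94*a - 16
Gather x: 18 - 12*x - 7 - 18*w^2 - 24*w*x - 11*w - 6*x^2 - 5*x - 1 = -18*w^2 - 11*w - 6*x^2 + x*(-24*w - 17) + 10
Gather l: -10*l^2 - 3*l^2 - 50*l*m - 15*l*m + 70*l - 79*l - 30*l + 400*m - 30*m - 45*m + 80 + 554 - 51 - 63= -13*l^2 + l*(-65*m - 39) + 325*m + 520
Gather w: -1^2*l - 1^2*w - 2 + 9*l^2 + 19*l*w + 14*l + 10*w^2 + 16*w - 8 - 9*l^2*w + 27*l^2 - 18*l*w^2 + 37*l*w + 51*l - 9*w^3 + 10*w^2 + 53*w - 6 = 36*l^2 + 64*l - 9*w^3 + w^2*(20 - 18*l) + w*(-9*l^2 + 56*l + 68) - 16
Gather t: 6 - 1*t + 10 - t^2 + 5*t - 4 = -t^2 + 4*t + 12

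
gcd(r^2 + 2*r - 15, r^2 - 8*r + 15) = r - 3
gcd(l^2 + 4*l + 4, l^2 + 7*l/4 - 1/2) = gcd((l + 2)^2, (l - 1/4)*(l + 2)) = l + 2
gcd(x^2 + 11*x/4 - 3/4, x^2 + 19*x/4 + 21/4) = x + 3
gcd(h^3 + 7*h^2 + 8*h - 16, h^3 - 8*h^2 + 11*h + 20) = 1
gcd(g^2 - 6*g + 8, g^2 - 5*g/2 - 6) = g - 4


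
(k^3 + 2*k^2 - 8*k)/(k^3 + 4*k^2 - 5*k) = (k^2 + 2*k - 8)/(k^2 + 4*k - 5)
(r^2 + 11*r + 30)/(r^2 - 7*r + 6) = (r^2 + 11*r + 30)/(r^2 - 7*r + 6)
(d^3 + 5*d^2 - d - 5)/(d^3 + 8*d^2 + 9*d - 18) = (d^2 + 6*d + 5)/(d^2 + 9*d + 18)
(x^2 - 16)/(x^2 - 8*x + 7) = (x^2 - 16)/(x^2 - 8*x + 7)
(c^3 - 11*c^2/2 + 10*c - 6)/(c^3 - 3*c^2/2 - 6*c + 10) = (2*c - 3)/(2*c + 5)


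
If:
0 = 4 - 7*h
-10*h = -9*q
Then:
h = 4/7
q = 40/63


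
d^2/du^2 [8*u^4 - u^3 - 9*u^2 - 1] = 96*u^2 - 6*u - 18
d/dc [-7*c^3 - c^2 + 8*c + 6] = -21*c^2 - 2*c + 8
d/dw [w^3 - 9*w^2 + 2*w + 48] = 3*w^2 - 18*w + 2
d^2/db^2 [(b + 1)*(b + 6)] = 2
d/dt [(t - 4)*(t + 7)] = 2*t + 3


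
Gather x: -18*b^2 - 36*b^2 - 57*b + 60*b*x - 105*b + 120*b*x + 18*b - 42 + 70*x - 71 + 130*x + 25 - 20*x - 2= -54*b^2 - 144*b + x*(180*b + 180) - 90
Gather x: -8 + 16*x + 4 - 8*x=8*x - 4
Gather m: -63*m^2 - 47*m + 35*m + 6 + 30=-63*m^2 - 12*m + 36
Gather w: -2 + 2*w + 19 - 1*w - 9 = w + 8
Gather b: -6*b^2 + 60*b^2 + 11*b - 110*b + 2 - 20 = 54*b^2 - 99*b - 18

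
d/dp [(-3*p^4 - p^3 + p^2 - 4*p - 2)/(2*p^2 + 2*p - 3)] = (-12*p^5 - 20*p^4 + 32*p^3 + 19*p^2 + 2*p + 16)/(4*p^4 + 8*p^3 - 8*p^2 - 12*p + 9)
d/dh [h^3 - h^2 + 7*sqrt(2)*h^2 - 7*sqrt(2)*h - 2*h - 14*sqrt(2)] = 3*h^2 - 2*h + 14*sqrt(2)*h - 7*sqrt(2) - 2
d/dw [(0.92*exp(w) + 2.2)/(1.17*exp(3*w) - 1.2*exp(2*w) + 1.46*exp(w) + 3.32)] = (-2.1528*exp(3*w) - 6.618*exp(2*w) + 5.28*exp(w) - 0.1576)*exp(w)/(1.3689*exp(6*w) - 2.808*exp(5*w) + 4.8564*exp(4*w) + 4.2648*exp(3*w) - 5.8364*exp(2*w) + 9.6944*exp(w) + 11.0224)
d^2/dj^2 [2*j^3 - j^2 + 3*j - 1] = 12*j - 2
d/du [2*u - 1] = 2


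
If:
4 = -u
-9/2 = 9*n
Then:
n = -1/2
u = -4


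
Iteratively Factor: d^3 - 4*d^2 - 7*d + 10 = (d + 2)*(d^2 - 6*d + 5) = (d - 1)*(d + 2)*(d - 5)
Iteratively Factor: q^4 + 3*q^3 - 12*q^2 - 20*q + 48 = (q - 2)*(q^3 + 5*q^2 - 2*q - 24) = (q - 2)^2*(q^2 + 7*q + 12) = (q - 2)^2*(q + 4)*(q + 3)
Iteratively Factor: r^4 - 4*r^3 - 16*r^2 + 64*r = (r + 4)*(r^3 - 8*r^2 + 16*r) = (r - 4)*(r + 4)*(r^2 - 4*r) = r*(r - 4)*(r + 4)*(r - 4)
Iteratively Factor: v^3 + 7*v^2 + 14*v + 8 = (v + 1)*(v^2 + 6*v + 8) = (v + 1)*(v + 2)*(v + 4)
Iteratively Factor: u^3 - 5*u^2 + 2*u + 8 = (u + 1)*(u^2 - 6*u + 8) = (u - 4)*(u + 1)*(u - 2)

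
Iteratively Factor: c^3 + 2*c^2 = (c)*(c^2 + 2*c) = c*(c + 2)*(c)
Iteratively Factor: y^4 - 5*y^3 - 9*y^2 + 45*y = (y + 3)*(y^3 - 8*y^2 + 15*y) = y*(y + 3)*(y^2 - 8*y + 15) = y*(y - 3)*(y + 3)*(y - 5)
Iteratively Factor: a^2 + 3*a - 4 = (a - 1)*(a + 4)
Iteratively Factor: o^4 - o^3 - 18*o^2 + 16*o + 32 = (o + 1)*(o^3 - 2*o^2 - 16*o + 32) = (o + 1)*(o + 4)*(o^2 - 6*o + 8) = (o - 4)*(o + 1)*(o + 4)*(o - 2)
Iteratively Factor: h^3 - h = (h - 1)*(h^2 + h) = (h - 1)*(h + 1)*(h)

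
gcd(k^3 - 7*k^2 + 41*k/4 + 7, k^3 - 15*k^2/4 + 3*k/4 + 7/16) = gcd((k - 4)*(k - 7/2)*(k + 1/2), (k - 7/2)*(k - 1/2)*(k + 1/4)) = k - 7/2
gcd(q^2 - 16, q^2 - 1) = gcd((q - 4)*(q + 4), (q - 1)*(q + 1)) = 1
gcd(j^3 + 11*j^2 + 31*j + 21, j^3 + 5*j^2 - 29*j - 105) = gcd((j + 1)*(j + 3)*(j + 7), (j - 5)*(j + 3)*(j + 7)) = j^2 + 10*j + 21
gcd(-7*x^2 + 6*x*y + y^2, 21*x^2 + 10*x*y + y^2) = 7*x + y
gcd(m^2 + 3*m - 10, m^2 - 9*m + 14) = m - 2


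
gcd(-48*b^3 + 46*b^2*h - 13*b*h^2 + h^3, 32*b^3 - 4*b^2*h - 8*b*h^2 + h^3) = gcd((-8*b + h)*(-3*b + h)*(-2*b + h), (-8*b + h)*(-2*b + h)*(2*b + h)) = 16*b^2 - 10*b*h + h^2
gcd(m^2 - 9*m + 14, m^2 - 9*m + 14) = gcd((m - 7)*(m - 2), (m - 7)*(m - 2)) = m^2 - 9*m + 14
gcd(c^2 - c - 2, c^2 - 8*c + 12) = c - 2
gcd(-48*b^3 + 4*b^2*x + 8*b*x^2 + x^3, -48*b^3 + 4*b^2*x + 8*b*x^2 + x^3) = -48*b^3 + 4*b^2*x + 8*b*x^2 + x^3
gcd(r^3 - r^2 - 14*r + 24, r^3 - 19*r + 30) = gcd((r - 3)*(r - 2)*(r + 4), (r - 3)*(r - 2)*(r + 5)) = r^2 - 5*r + 6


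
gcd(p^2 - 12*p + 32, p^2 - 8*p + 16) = p - 4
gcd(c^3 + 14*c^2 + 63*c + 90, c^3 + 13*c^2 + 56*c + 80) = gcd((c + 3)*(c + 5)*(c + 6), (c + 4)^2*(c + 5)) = c + 5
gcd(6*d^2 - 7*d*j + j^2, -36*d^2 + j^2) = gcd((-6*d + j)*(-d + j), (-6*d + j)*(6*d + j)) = 6*d - j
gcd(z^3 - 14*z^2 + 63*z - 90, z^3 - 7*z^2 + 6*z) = z - 6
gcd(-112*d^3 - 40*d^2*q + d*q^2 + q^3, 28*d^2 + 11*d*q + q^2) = 4*d + q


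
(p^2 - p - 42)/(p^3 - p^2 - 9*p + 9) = (p^2 - p - 42)/(p^3 - p^2 - 9*p + 9)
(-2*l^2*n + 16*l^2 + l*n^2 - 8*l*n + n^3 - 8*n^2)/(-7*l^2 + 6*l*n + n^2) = (2*l*n - 16*l + n^2 - 8*n)/(7*l + n)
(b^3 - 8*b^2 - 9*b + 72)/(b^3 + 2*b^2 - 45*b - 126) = (b^2 - 11*b + 24)/(b^2 - b - 42)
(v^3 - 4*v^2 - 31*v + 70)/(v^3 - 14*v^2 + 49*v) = (v^2 + 3*v - 10)/(v*(v - 7))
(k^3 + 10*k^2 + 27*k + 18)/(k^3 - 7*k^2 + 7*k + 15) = (k^2 + 9*k + 18)/(k^2 - 8*k + 15)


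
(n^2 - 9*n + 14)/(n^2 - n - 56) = (-n^2 + 9*n - 14)/(-n^2 + n + 56)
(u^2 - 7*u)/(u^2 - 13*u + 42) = u/(u - 6)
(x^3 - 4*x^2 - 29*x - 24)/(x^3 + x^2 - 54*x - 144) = (x + 1)/(x + 6)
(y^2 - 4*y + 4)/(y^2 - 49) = (y^2 - 4*y + 4)/(y^2 - 49)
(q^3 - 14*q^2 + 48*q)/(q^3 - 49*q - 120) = q*(q - 6)/(q^2 + 8*q + 15)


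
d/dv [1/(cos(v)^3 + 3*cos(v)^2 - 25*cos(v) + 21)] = (3*cos(v)^2 + 6*cos(v) - 25)*sin(v)/(cos(v)^3 + 3*cos(v)^2 - 25*cos(v) + 21)^2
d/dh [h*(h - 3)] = 2*h - 3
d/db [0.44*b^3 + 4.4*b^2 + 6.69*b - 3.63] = 1.32*b^2 + 8.8*b + 6.69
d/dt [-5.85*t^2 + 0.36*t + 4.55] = 0.36 - 11.7*t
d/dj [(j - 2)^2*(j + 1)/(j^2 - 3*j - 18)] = (j^4 - 6*j^3 - 45*j^2 + 100*j + 12)/(j^4 - 6*j^3 - 27*j^2 + 108*j + 324)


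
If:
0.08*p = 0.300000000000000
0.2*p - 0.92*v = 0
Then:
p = 3.75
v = 0.82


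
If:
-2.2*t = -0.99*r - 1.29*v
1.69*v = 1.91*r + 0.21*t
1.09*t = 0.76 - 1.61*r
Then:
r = 0.26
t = 0.31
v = 0.33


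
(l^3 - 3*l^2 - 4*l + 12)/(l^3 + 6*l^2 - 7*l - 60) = (l^2 - 4)/(l^2 + 9*l + 20)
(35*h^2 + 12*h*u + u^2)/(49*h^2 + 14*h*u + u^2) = (5*h + u)/(7*h + u)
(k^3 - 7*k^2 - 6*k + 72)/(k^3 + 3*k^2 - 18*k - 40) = (k^2 - 3*k - 18)/(k^2 + 7*k + 10)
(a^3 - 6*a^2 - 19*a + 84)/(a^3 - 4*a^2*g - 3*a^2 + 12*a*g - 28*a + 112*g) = (a - 3)/(a - 4*g)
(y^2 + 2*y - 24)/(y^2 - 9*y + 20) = (y + 6)/(y - 5)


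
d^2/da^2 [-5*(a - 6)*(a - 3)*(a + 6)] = 30 - 30*a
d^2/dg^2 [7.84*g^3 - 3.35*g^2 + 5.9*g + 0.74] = 47.04*g - 6.7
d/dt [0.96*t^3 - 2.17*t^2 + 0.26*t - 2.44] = 2.88*t^2 - 4.34*t + 0.26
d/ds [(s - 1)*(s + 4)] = 2*s + 3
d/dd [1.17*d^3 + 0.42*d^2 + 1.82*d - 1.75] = 3.51*d^2 + 0.84*d + 1.82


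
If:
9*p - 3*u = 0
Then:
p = u/3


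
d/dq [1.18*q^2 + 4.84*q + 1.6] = 2.36*q + 4.84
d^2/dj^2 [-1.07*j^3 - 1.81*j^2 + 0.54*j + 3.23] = -6.42*j - 3.62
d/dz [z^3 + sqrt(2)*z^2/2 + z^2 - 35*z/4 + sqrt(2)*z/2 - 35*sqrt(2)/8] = 3*z^2 + sqrt(2)*z + 2*z - 35/4 + sqrt(2)/2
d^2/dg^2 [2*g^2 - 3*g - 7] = 4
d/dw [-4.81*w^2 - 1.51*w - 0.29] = -9.62*w - 1.51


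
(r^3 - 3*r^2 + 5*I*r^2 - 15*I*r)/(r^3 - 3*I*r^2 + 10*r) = (r^2 + r*(-3 + 5*I) - 15*I)/(r^2 - 3*I*r + 10)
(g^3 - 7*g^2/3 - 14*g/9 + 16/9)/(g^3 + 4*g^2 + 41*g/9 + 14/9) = (9*g^2 - 30*g + 16)/(9*g^2 + 27*g + 14)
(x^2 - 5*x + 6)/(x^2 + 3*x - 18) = (x - 2)/(x + 6)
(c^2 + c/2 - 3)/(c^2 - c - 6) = (c - 3/2)/(c - 3)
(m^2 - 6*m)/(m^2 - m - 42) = m*(6 - m)/(-m^2 + m + 42)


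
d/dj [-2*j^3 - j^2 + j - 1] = -6*j^2 - 2*j + 1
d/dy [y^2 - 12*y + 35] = 2*y - 12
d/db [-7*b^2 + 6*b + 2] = 6 - 14*b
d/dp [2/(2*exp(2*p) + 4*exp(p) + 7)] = -8*(exp(p) + 1)*exp(p)/(2*exp(2*p) + 4*exp(p) + 7)^2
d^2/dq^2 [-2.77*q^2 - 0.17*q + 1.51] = -5.54000000000000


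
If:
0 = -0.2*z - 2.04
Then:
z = -10.20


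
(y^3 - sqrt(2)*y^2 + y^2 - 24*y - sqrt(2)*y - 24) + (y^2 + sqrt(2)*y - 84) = y^3 - sqrt(2)*y^2 + 2*y^2 - 24*y - 108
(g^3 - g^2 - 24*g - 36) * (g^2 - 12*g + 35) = g^5 - 13*g^4 + 23*g^3 + 217*g^2 - 408*g - 1260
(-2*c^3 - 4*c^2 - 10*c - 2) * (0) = 0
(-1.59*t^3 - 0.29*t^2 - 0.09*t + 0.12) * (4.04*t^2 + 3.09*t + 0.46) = -6.4236*t^5 - 6.0847*t^4 - 1.9911*t^3 + 0.0733*t^2 + 0.3294*t + 0.0552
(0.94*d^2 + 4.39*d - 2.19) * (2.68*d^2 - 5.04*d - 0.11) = 2.5192*d^4 + 7.0276*d^3 - 28.0982*d^2 + 10.5547*d + 0.2409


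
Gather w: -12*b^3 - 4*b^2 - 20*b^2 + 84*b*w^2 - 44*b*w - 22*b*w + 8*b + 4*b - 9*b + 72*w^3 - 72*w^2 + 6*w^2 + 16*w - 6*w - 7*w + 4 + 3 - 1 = -12*b^3 - 24*b^2 + 3*b + 72*w^3 + w^2*(84*b - 66) + w*(3 - 66*b) + 6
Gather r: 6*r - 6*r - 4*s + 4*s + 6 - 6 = 0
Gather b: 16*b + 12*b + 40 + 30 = 28*b + 70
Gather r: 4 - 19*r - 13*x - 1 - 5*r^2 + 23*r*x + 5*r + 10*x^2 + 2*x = -5*r^2 + r*(23*x - 14) + 10*x^2 - 11*x + 3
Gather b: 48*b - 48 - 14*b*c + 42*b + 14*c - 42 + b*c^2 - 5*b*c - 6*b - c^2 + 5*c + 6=b*(c^2 - 19*c + 84) - c^2 + 19*c - 84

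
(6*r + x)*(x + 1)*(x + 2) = 6*r*x^2 + 18*r*x + 12*r + x^3 + 3*x^2 + 2*x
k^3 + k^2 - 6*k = k*(k - 2)*(k + 3)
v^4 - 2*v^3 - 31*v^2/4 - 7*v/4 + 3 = (v - 4)*(v - 1/2)*(v + 1)*(v + 3/2)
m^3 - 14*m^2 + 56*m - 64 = (m - 8)*(m - 4)*(m - 2)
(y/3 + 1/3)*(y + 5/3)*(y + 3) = y^3/3 + 17*y^2/9 + 29*y/9 + 5/3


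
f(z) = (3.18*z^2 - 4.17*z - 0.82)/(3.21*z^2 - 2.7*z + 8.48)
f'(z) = (2.7 - 6.42*z)*(3.18*z^2 - 4.17*z - 0.82)/(3.21*z^2 - 2.7*z + 8.48)^2 + (6.36*z - 4.17)/(3.21*z^2 - 2.7*z + 8.48) = (4.7997*z^2 + 59.1972*z - 37.5756)/(10.3041*z^4 - 17.334*z^3 + 61.7316*z^2 - 45.792*z + 71.9104)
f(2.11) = 0.27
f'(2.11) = 0.37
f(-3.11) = 0.90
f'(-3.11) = -0.08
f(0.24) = -0.20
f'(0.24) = -0.36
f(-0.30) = 0.07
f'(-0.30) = -0.60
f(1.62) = 0.06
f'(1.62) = 0.45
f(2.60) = 0.42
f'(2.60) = 0.28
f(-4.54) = 0.96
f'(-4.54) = -0.03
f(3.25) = 0.57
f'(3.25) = 0.18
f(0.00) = -0.10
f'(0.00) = -0.52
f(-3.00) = 0.89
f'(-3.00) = -0.08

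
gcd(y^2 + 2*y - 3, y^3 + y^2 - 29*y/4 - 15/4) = y + 3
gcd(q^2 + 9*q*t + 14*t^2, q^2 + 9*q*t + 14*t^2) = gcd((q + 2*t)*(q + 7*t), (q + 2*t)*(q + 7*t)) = q^2 + 9*q*t + 14*t^2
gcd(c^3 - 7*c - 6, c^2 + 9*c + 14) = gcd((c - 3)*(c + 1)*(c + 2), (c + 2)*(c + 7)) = c + 2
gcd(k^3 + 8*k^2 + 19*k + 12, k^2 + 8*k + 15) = k + 3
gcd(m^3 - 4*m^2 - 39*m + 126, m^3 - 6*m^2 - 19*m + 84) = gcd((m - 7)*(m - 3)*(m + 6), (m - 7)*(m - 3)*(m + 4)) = m^2 - 10*m + 21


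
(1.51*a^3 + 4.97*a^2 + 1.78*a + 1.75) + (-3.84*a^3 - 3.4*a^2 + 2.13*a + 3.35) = -2.33*a^3 + 1.57*a^2 + 3.91*a + 5.1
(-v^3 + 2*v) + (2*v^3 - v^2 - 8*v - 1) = v^3 - v^2 - 6*v - 1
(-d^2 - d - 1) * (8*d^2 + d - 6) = -8*d^4 - 9*d^3 - 3*d^2 + 5*d + 6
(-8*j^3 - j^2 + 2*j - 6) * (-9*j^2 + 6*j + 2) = 72*j^5 - 39*j^4 - 40*j^3 + 64*j^2 - 32*j - 12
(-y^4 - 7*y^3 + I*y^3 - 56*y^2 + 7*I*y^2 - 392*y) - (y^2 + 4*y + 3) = -y^4 - 7*y^3 + I*y^3 - 57*y^2 + 7*I*y^2 - 396*y - 3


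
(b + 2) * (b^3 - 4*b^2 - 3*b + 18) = b^4 - 2*b^3 - 11*b^2 + 12*b + 36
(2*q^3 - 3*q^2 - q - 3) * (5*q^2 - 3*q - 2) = 10*q^5 - 21*q^4 - 6*q^2 + 11*q + 6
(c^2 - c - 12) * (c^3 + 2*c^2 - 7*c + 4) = c^5 + c^4 - 21*c^3 - 13*c^2 + 80*c - 48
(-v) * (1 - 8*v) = 8*v^2 - v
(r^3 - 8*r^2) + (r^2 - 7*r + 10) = r^3 - 7*r^2 - 7*r + 10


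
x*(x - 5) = x^2 - 5*x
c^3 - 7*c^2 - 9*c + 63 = (c - 7)*(c - 3)*(c + 3)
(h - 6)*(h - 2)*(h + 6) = h^3 - 2*h^2 - 36*h + 72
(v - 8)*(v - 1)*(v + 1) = v^3 - 8*v^2 - v + 8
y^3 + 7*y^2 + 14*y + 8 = (y + 1)*(y + 2)*(y + 4)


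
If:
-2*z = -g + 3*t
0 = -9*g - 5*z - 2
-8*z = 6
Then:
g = 7/36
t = 61/108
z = -3/4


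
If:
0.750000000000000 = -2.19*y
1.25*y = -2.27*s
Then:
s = 0.19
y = -0.34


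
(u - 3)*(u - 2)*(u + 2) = u^3 - 3*u^2 - 4*u + 12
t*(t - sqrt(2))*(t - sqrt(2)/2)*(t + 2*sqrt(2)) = t^4 + sqrt(2)*t^3/2 - 5*t^2 + 2*sqrt(2)*t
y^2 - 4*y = y*(y - 4)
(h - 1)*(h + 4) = h^2 + 3*h - 4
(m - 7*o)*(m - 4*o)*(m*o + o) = m^3*o - 11*m^2*o^2 + m^2*o + 28*m*o^3 - 11*m*o^2 + 28*o^3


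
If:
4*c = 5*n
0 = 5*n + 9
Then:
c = -9/4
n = -9/5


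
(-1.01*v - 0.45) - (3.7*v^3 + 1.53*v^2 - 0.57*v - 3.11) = -3.7*v^3 - 1.53*v^2 - 0.44*v + 2.66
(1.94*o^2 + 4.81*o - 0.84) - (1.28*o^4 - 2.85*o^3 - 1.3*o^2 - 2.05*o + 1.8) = -1.28*o^4 + 2.85*o^3 + 3.24*o^2 + 6.86*o - 2.64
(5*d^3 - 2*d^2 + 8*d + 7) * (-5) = -25*d^3 + 10*d^2 - 40*d - 35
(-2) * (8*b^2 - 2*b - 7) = -16*b^2 + 4*b + 14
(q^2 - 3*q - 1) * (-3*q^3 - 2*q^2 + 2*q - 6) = -3*q^5 + 7*q^4 + 11*q^3 - 10*q^2 + 16*q + 6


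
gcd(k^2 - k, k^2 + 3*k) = k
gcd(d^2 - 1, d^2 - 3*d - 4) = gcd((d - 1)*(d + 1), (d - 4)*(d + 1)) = d + 1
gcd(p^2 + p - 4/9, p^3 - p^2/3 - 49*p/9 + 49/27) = p - 1/3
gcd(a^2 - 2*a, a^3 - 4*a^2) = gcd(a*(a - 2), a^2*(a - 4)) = a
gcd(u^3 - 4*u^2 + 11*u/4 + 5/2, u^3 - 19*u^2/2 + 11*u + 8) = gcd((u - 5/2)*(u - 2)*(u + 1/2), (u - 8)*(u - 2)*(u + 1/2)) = u^2 - 3*u/2 - 1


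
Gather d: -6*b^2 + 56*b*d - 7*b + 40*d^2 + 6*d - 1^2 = -6*b^2 - 7*b + 40*d^2 + d*(56*b + 6) - 1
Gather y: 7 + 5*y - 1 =5*y + 6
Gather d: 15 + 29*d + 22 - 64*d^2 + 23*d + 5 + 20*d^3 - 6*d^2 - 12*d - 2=20*d^3 - 70*d^2 + 40*d + 40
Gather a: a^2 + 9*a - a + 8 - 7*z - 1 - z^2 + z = a^2 + 8*a - z^2 - 6*z + 7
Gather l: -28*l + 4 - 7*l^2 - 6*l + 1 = -7*l^2 - 34*l + 5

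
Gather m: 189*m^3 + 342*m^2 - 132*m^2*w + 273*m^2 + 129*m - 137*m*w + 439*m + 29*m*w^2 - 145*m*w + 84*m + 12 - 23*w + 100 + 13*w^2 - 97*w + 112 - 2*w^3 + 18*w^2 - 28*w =189*m^3 + m^2*(615 - 132*w) + m*(29*w^2 - 282*w + 652) - 2*w^3 + 31*w^2 - 148*w + 224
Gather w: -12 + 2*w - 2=2*w - 14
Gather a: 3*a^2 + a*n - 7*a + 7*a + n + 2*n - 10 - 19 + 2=3*a^2 + a*n + 3*n - 27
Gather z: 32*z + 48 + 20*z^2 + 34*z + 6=20*z^2 + 66*z + 54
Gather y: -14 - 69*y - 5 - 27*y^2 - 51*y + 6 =-27*y^2 - 120*y - 13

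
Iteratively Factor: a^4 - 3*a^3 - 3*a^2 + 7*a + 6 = (a - 3)*(a^3 - 3*a - 2) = (a - 3)*(a - 2)*(a^2 + 2*a + 1) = (a - 3)*(a - 2)*(a + 1)*(a + 1)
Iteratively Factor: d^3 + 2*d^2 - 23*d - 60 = (d + 4)*(d^2 - 2*d - 15) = (d + 3)*(d + 4)*(d - 5)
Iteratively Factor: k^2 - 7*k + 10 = (k - 5)*(k - 2)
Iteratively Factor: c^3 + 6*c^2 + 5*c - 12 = (c + 3)*(c^2 + 3*c - 4) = (c + 3)*(c + 4)*(c - 1)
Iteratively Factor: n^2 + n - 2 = (n - 1)*(n + 2)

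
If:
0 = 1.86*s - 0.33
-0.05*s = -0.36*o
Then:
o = 0.02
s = 0.18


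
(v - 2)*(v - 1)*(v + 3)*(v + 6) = v^4 + 6*v^3 - 7*v^2 - 36*v + 36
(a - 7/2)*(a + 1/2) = a^2 - 3*a - 7/4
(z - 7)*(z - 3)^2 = z^3 - 13*z^2 + 51*z - 63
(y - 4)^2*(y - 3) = y^3 - 11*y^2 + 40*y - 48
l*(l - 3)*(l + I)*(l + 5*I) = l^4 - 3*l^3 + 6*I*l^3 - 5*l^2 - 18*I*l^2 + 15*l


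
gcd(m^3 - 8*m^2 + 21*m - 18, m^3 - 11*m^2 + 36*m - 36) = m^2 - 5*m + 6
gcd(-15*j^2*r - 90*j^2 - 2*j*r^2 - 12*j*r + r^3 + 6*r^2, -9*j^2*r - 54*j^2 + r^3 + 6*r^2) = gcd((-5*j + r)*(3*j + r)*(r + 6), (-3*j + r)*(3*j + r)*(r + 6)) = 3*j*r + 18*j + r^2 + 6*r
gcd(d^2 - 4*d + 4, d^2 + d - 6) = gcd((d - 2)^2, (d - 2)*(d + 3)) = d - 2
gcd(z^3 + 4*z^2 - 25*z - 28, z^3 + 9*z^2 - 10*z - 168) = z^2 + 3*z - 28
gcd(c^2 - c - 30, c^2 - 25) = c + 5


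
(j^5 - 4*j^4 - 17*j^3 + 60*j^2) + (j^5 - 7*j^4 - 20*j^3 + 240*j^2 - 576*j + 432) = 2*j^5 - 11*j^4 - 37*j^3 + 300*j^2 - 576*j + 432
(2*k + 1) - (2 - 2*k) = 4*k - 1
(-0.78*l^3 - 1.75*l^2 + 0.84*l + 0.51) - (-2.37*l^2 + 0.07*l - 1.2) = -0.78*l^3 + 0.62*l^2 + 0.77*l + 1.71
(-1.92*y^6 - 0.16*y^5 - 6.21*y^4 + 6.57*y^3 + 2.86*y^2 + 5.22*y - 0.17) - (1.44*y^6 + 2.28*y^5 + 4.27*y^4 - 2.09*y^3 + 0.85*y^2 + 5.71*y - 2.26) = -3.36*y^6 - 2.44*y^5 - 10.48*y^4 + 8.66*y^3 + 2.01*y^2 - 0.49*y + 2.09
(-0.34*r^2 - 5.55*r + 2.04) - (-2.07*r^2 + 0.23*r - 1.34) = 1.73*r^2 - 5.78*r + 3.38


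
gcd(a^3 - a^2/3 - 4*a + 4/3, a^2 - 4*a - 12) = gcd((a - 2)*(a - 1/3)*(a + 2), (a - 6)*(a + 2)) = a + 2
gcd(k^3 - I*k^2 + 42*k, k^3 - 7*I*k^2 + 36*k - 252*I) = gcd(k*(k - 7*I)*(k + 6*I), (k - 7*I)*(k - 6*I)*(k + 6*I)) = k^2 - I*k + 42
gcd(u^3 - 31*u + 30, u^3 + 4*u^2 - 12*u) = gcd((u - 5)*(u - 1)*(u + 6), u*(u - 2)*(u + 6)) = u + 6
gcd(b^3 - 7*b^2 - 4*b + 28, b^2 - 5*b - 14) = b^2 - 5*b - 14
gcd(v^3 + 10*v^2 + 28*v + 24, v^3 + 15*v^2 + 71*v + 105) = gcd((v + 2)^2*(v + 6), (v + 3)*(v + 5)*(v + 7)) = 1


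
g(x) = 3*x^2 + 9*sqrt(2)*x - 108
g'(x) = 6*x + 9*sqrt(2)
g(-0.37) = -112.30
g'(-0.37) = 10.51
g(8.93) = 244.90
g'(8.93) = 66.31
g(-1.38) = -119.85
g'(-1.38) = 4.45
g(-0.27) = -111.22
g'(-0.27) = 11.11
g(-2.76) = -120.28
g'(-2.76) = -3.83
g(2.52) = -56.87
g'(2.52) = 27.85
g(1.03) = -91.71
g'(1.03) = 18.91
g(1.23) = -87.81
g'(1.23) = 20.11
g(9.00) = 249.55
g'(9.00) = 66.73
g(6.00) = 76.37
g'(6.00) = 48.73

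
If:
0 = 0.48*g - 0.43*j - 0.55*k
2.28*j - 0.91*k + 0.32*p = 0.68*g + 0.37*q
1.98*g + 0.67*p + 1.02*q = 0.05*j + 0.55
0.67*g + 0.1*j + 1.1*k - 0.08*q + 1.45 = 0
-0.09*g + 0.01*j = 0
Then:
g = 0.19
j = 1.71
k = -1.17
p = -8.40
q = 5.78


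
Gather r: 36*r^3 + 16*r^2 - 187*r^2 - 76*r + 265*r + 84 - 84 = 36*r^3 - 171*r^2 + 189*r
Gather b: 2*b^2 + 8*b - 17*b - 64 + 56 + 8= 2*b^2 - 9*b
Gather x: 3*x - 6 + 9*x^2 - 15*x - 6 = 9*x^2 - 12*x - 12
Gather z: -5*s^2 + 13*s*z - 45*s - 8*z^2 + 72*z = -5*s^2 - 45*s - 8*z^2 + z*(13*s + 72)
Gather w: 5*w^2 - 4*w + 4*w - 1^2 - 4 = 5*w^2 - 5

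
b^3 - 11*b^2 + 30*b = b*(b - 6)*(b - 5)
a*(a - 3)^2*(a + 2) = a^4 - 4*a^3 - 3*a^2 + 18*a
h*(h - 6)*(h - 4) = h^3 - 10*h^2 + 24*h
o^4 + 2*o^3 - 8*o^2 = o^2*(o - 2)*(o + 4)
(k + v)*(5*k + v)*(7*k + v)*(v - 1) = 35*k^3*v - 35*k^3 + 47*k^2*v^2 - 47*k^2*v + 13*k*v^3 - 13*k*v^2 + v^4 - v^3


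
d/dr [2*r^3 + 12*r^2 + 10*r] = 6*r^2 + 24*r + 10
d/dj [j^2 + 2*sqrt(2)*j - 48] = 2*j + 2*sqrt(2)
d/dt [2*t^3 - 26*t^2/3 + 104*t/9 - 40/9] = 6*t^2 - 52*t/3 + 104/9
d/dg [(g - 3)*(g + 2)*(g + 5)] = 3*g^2 + 8*g - 11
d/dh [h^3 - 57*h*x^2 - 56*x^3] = 3*h^2 - 57*x^2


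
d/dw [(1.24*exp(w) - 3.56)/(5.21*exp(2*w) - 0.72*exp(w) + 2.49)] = (-6.4604*exp(2*w) + 37.0952*exp(w) + 0.5244)*exp(w)/(27.1441*exp(4*w) - 7.5024*exp(3*w) + 26.4642*exp(2*w) - 3.5856*exp(w) + 6.2001)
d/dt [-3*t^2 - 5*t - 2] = -6*t - 5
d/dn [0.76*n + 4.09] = 0.760000000000000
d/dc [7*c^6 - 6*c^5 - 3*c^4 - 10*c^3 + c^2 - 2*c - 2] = 42*c^5 - 30*c^4 - 12*c^3 - 30*c^2 + 2*c - 2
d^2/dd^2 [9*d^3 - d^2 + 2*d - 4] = 54*d - 2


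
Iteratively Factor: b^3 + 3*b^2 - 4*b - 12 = (b - 2)*(b^2 + 5*b + 6) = (b - 2)*(b + 3)*(b + 2)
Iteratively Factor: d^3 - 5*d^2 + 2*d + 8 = (d - 2)*(d^2 - 3*d - 4) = (d - 2)*(d + 1)*(d - 4)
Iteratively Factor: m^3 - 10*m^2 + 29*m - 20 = (m - 4)*(m^2 - 6*m + 5) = (m - 4)*(m - 1)*(m - 5)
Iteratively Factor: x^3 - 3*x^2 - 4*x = (x + 1)*(x^2 - 4*x) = x*(x + 1)*(x - 4)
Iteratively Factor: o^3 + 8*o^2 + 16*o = (o)*(o^2 + 8*o + 16) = o*(o + 4)*(o + 4)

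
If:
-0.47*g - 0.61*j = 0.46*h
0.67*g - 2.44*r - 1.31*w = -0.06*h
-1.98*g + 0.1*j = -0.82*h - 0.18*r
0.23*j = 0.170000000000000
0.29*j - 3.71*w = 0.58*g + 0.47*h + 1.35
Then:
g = -0.26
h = -0.72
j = 0.74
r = 0.01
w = -0.17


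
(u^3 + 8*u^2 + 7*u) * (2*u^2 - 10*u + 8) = 2*u^5 + 6*u^4 - 58*u^3 - 6*u^2 + 56*u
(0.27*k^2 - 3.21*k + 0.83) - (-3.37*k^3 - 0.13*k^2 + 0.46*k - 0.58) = 3.37*k^3 + 0.4*k^2 - 3.67*k + 1.41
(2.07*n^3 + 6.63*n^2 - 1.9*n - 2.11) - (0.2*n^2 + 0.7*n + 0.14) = 2.07*n^3 + 6.43*n^2 - 2.6*n - 2.25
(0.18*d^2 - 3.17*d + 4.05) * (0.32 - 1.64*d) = -0.2952*d^3 + 5.2564*d^2 - 7.6564*d + 1.296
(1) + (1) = 2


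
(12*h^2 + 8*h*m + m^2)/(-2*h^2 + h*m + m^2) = (-6*h - m)/(h - m)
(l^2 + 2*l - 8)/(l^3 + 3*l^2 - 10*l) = (l + 4)/(l*(l + 5))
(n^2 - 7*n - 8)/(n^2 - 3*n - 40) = (n + 1)/(n + 5)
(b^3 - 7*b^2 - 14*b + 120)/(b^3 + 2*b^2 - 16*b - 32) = (b^2 - 11*b + 30)/(b^2 - 2*b - 8)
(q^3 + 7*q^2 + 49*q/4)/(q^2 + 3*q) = (q^2 + 7*q + 49/4)/(q + 3)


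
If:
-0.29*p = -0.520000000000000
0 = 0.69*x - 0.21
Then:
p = 1.79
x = 0.30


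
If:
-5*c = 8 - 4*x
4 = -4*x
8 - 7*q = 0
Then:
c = -12/5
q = 8/7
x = -1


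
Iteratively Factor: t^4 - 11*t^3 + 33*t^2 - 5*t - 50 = (t - 5)*(t^3 - 6*t^2 + 3*t + 10) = (t - 5)*(t - 2)*(t^2 - 4*t - 5) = (t - 5)*(t - 2)*(t + 1)*(t - 5)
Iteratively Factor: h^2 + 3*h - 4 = (h + 4)*(h - 1)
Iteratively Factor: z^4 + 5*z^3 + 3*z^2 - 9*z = (z)*(z^3 + 5*z^2 + 3*z - 9) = z*(z + 3)*(z^2 + 2*z - 3) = z*(z - 1)*(z + 3)*(z + 3)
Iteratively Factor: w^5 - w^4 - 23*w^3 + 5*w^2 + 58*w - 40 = (w - 1)*(w^4 - 23*w^2 - 18*w + 40) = (w - 1)*(w + 4)*(w^3 - 4*w^2 - 7*w + 10) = (w - 5)*(w - 1)*(w + 4)*(w^2 + w - 2) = (w - 5)*(w - 1)^2*(w + 4)*(w + 2)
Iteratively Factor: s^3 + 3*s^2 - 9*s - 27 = (s + 3)*(s^2 - 9) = (s - 3)*(s + 3)*(s + 3)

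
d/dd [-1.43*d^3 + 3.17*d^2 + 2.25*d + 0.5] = -4.29*d^2 + 6.34*d + 2.25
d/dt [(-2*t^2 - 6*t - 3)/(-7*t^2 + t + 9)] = (-44*t^2 - 78*t - 51)/(49*t^4 - 14*t^3 - 125*t^2 + 18*t + 81)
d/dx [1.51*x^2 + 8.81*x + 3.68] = 3.02*x + 8.81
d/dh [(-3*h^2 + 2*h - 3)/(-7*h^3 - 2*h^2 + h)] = (-21*h^4 + 28*h^3 - 62*h^2 - 12*h + 3)/(h^2*(49*h^4 + 28*h^3 - 10*h^2 - 4*h + 1))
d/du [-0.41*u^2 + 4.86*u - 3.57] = 4.86 - 0.82*u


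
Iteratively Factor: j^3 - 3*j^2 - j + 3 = (j - 1)*(j^2 - 2*j - 3) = (j - 3)*(j - 1)*(j + 1)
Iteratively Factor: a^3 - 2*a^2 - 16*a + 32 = (a - 2)*(a^2 - 16) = (a - 4)*(a - 2)*(a + 4)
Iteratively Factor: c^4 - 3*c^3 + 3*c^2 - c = (c - 1)*(c^3 - 2*c^2 + c) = c*(c - 1)*(c^2 - 2*c + 1) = c*(c - 1)^2*(c - 1)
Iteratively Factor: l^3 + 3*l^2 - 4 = (l + 2)*(l^2 + l - 2) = (l + 2)^2*(l - 1)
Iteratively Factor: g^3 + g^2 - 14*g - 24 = (g + 3)*(g^2 - 2*g - 8) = (g + 2)*(g + 3)*(g - 4)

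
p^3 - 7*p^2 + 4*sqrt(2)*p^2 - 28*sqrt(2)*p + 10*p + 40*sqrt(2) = (p - 5)*(p - 2)*(p + 4*sqrt(2))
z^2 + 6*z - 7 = (z - 1)*(z + 7)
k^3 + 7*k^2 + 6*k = k*(k + 1)*(k + 6)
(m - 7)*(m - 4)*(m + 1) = m^3 - 10*m^2 + 17*m + 28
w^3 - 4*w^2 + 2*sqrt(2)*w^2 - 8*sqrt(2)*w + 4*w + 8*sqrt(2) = (w - 2)^2*(w + 2*sqrt(2))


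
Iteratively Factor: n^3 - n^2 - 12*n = (n)*(n^2 - n - 12) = n*(n - 4)*(n + 3)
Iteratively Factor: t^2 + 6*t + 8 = (t + 4)*(t + 2)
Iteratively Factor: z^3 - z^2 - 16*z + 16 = (z - 4)*(z^2 + 3*z - 4) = (z - 4)*(z - 1)*(z + 4)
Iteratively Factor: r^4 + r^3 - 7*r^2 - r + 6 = (r + 1)*(r^3 - 7*r + 6) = (r + 1)*(r + 3)*(r^2 - 3*r + 2) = (r - 2)*(r + 1)*(r + 3)*(r - 1)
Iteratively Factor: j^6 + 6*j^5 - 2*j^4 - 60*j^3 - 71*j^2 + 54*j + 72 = (j + 1)*(j^5 + 5*j^4 - 7*j^3 - 53*j^2 - 18*j + 72) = (j - 3)*(j + 1)*(j^4 + 8*j^3 + 17*j^2 - 2*j - 24) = (j - 3)*(j - 1)*(j + 1)*(j^3 + 9*j^2 + 26*j + 24) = (j - 3)*(j - 1)*(j + 1)*(j + 4)*(j^2 + 5*j + 6) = (j - 3)*(j - 1)*(j + 1)*(j + 3)*(j + 4)*(j + 2)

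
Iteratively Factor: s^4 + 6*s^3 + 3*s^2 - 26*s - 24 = (s + 1)*(s^3 + 5*s^2 - 2*s - 24) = (s + 1)*(s + 3)*(s^2 + 2*s - 8) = (s - 2)*(s + 1)*(s + 3)*(s + 4)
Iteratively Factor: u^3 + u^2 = (u + 1)*(u^2) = u*(u + 1)*(u)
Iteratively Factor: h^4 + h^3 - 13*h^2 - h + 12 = (h + 1)*(h^3 - 13*h + 12) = (h + 1)*(h + 4)*(h^2 - 4*h + 3) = (h - 3)*(h + 1)*(h + 4)*(h - 1)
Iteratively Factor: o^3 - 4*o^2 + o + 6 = (o + 1)*(o^2 - 5*o + 6) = (o - 2)*(o + 1)*(o - 3)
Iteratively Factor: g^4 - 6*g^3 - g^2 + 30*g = (g + 2)*(g^3 - 8*g^2 + 15*g) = (g - 3)*(g + 2)*(g^2 - 5*g) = (g - 5)*(g - 3)*(g + 2)*(g)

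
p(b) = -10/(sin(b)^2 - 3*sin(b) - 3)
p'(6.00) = -7.87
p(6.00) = 4.80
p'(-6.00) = -1.66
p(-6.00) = 2.66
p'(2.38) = 0.56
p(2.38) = 2.18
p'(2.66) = 1.05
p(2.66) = 2.40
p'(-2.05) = 108.96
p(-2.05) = -22.25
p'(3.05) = 2.63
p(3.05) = 3.06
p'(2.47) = 0.68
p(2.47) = 2.23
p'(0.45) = -1.13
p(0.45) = 2.43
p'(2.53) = 0.79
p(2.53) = 2.28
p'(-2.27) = 2088.31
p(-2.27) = 84.63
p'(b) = -10*(-2*sin(b)*cos(b) + 3*cos(b))/(sin(b)^2 - 3*sin(b) - 3)^2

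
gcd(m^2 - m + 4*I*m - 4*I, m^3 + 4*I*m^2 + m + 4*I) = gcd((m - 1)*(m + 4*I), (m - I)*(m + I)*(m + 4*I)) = m + 4*I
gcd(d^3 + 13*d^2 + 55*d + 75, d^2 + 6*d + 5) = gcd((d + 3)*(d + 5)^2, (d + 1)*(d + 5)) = d + 5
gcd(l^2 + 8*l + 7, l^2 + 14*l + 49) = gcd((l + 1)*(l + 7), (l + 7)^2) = l + 7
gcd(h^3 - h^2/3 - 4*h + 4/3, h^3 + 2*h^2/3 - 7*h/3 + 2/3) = h^2 + 5*h/3 - 2/3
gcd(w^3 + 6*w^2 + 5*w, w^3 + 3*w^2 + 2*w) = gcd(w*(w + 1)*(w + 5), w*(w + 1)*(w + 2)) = w^2 + w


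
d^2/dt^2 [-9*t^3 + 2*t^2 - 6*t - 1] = 4 - 54*t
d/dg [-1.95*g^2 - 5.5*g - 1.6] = -3.9*g - 5.5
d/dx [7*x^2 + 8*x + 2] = 14*x + 8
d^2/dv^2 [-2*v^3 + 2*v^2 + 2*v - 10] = 4 - 12*v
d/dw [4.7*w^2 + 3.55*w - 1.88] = 9.4*w + 3.55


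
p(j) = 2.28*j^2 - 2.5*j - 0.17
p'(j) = 4.56*j - 2.5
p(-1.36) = 7.45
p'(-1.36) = -8.70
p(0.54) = -0.86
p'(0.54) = -0.04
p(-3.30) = 32.91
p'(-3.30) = -17.55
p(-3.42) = 35.05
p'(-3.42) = -18.10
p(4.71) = 38.63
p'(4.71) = 18.98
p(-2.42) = 19.23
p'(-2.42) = -13.54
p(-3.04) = 28.50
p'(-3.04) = -16.36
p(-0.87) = 3.73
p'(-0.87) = -6.47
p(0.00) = -0.17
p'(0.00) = -2.50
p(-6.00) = 96.91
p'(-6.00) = -29.86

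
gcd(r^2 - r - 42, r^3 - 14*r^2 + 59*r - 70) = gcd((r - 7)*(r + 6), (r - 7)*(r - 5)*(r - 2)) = r - 7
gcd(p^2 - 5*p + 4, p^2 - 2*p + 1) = p - 1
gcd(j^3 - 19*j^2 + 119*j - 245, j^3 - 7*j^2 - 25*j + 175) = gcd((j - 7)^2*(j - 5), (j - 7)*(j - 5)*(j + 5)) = j^2 - 12*j + 35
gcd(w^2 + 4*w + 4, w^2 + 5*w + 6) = w + 2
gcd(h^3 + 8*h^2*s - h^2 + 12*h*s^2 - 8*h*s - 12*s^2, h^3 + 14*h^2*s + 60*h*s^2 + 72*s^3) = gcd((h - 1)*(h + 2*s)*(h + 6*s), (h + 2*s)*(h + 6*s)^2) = h^2 + 8*h*s + 12*s^2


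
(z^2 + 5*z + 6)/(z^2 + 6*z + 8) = (z + 3)/(z + 4)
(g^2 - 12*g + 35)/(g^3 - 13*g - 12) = (-g^2 + 12*g - 35)/(-g^3 + 13*g + 12)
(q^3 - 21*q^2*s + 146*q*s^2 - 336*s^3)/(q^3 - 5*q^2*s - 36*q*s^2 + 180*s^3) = (q^2 - 15*q*s + 56*s^2)/(q^2 + q*s - 30*s^2)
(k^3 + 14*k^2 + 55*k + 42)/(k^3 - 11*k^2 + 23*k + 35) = (k^2 + 13*k + 42)/(k^2 - 12*k + 35)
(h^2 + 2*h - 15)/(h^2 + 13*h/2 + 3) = 2*(h^2 + 2*h - 15)/(2*h^2 + 13*h + 6)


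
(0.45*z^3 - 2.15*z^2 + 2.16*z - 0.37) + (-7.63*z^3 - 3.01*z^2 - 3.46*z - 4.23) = -7.18*z^3 - 5.16*z^2 - 1.3*z - 4.6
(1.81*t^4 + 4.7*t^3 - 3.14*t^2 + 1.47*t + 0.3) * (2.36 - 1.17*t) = -2.1177*t^5 - 1.2274*t^4 + 14.7658*t^3 - 9.1303*t^2 + 3.1182*t + 0.708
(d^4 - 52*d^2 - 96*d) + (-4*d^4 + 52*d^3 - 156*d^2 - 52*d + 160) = -3*d^4 + 52*d^3 - 208*d^2 - 148*d + 160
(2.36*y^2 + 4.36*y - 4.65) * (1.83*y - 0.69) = 4.3188*y^3 + 6.3504*y^2 - 11.5179*y + 3.2085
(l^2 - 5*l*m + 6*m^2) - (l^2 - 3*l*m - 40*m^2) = -2*l*m + 46*m^2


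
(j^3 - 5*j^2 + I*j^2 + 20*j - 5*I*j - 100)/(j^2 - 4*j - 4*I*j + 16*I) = (j^2 + 5*j*(-1 + I) - 25*I)/(j - 4)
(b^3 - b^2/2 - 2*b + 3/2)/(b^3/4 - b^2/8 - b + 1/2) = 4*(2*b^3 - b^2 - 4*b + 3)/(2*b^3 - b^2 - 8*b + 4)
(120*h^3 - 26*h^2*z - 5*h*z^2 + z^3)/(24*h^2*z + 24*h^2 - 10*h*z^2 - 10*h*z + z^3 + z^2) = (5*h + z)/(z + 1)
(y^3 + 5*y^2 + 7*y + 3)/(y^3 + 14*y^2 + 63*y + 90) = (y^2 + 2*y + 1)/(y^2 + 11*y + 30)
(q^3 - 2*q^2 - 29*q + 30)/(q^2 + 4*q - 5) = q - 6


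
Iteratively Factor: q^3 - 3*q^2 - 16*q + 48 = (q - 3)*(q^2 - 16) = (q - 4)*(q - 3)*(q + 4)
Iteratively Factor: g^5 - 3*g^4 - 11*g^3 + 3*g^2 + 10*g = (g + 1)*(g^4 - 4*g^3 - 7*g^2 + 10*g) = g*(g + 1)*(g^3 - 4*g^2 - 7*g + 10) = g*(g - 1)*(g + 1)*(g^2 - 3*g - 10) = g*(g - 5)*(g - 1)*(g + 1)*(g + 2)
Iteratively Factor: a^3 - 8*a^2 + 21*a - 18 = (a - 3)*(a^2 - 5*a + 6) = (a - 3)*(a - 2)*(a - 3)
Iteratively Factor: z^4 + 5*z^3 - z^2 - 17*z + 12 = (z + 4)*(z^3 + z^2 - 5*z + 3) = (z + 3)*(z + 4)*(z^2 - 2*z + 1) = (z - 1)*(z + 3)*(z + 4)*(z - 1)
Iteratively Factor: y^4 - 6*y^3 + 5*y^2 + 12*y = (y - 3)*(y^3 - 3*y^2 - 4*y) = (y - 3)*(y + 1)*(y^2 - 4*y) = y*(y - 3)*(y + 1)*(y - 4)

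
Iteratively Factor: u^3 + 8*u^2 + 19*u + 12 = (u + 4)*(u^2 + 4*u + 3) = (u + 3)*(u + 4)*(u + 1)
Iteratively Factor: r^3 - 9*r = (r)*(r^2 - 9) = r*(r - 3)*(r + 3)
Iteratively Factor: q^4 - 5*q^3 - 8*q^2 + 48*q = (q)*(q^3 - 5*q^2 - 8*q + 48) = q*(q - 4)*(q^2 - q - 12) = q*(q - 4)^2*(q + 3)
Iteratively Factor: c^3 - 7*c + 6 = (c - 2)*(c^2 + 2*c - 3) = (c - 2)*(c + 3)*(c - 1)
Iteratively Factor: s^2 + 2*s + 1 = (s + 1)*(s + 1)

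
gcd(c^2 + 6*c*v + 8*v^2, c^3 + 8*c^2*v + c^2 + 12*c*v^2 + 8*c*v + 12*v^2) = c + 2*v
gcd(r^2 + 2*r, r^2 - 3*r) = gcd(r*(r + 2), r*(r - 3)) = r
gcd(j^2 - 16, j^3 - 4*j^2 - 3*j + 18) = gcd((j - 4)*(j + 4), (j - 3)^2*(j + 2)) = 1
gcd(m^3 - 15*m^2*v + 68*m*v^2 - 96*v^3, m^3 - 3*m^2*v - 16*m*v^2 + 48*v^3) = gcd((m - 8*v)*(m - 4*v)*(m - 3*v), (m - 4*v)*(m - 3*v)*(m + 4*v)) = m^2 - 7*m*v + 12*v^2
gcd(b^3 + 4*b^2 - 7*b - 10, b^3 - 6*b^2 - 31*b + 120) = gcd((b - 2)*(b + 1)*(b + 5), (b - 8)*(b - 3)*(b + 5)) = b + 5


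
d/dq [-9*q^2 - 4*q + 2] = -18*q - 4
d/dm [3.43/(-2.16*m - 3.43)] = 7.4088/(2.16*m + 3.43)^2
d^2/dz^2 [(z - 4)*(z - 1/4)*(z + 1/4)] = 6*z - 8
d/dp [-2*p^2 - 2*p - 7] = -4*p - 2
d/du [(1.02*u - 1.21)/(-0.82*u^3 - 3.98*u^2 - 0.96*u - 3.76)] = (1.6728*u^3 + 1.083*u^2 - 9.6316*u - 4.9968)/(0.6724*u^6 + 6.5272*u^5 + 17.4148*u^4 + 13.808*u^3 + 30.8512*u^2 + 7.2192*u + 14.1376)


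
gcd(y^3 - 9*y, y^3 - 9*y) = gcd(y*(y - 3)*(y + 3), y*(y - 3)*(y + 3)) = y^3 - 9*y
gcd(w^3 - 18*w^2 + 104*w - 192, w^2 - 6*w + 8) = w - 4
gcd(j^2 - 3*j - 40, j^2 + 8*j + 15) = j + 5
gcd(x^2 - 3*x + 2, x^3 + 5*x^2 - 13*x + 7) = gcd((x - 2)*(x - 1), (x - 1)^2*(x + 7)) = x - 1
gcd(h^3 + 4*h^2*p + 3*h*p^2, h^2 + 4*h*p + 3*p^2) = h^2 + 4*h*p + 3*p^2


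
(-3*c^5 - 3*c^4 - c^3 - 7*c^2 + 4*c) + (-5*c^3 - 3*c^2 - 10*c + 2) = -3*c^5 - 3*c^4 - 6*c^3 - 10*c^2 - 6*c + 2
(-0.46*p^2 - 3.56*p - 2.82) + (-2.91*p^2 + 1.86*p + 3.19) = -3.37*p^2 - 1.7*p + 0.37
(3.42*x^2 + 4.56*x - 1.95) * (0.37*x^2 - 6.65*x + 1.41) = 1.2654*x^4 - 21.0558*x^3 - 26.2233*x^2 + 19.3971*x - 2.7495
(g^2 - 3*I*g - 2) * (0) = 0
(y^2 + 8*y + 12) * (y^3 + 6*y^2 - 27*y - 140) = y^5 + 14*y^4 + 33*y^3 - 284*y^2 - 1444*y - 1680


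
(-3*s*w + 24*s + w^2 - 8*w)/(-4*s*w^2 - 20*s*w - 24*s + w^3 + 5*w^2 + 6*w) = (3*s*w - 24*s - w^2 + 8*w)/(4*s*w^2 + 20*s*w + 24*s - w^3 - 5*w^2 - 6*w)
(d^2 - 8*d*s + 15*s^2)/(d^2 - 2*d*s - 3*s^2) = (d - 5*s)/(d + s)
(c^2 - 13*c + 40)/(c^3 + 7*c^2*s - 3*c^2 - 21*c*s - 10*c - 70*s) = (c - 8)/(c^2 + 7*c*s + 2*c + 14*s)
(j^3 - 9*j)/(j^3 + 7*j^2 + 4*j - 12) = j*(j^2 - 9)/(j^3 + 7*j^2 + 4*j - 12)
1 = 1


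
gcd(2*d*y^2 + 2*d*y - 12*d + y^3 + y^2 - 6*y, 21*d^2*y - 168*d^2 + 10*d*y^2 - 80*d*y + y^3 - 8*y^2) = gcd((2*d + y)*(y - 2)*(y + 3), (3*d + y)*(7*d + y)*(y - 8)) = 1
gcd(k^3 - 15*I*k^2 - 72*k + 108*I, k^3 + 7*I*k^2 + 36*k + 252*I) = k - 6*I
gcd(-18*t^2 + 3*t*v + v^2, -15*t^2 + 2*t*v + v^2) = 3*t - v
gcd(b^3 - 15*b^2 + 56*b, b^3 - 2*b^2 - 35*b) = b^2 - 7*b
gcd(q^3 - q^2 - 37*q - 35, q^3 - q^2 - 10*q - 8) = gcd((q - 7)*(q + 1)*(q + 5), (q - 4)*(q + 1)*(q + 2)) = q + 1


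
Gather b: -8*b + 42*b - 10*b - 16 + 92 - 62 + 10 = 24*b + 24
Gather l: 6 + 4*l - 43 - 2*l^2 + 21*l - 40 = -2*l^2 + 25*l - 77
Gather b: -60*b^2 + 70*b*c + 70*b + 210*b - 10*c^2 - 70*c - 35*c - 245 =-60*b^2 + b*(70*c + 280) - 10*c^2 - 105*c - 245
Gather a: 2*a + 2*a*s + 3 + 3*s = a*(2*s + 2) + 3*s + 3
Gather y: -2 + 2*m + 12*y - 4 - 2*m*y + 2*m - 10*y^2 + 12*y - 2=4*m - 10*y^2 + y*(24 - 2*m) - 8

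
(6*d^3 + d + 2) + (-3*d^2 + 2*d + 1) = 6*d^3 - 3*d^2 + 3*d + 3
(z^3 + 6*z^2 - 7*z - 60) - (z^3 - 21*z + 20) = 6*z^2 + 14*z - 80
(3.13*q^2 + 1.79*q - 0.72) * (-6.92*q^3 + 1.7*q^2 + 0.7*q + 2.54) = -21.6596*q^5 - 7.0658*q^4 + 10.2164*q^3 + 7.9792*q^2 + 4.0426*q - 1.8288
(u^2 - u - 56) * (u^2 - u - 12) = u^4 - 2*u^3 - 67*u^2 + 68*u + 672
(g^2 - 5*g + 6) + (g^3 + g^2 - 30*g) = g^3 + 2*g^2 - 35*g + 6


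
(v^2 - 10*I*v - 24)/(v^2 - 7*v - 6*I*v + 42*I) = (v - 4*I)/(v - 7)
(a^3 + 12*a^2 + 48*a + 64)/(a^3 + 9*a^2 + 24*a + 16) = (a + 4)/(a + 1)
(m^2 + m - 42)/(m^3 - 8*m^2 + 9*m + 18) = (m + 7)/(m^2 - 2*m - 3)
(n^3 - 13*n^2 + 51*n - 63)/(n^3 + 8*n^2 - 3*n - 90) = (n^2 - 10*n + 21)/(n^2 + 11*n + 30)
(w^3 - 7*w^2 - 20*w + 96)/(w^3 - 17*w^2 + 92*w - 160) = (w^2 + w - 12)/(w^2 - 9*w + 20)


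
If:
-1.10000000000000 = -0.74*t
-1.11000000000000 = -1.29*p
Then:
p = 0.86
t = 1.49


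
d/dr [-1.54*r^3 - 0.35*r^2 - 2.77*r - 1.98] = -4.62*r^2 - 0.7*r - 2.77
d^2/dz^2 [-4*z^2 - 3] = -8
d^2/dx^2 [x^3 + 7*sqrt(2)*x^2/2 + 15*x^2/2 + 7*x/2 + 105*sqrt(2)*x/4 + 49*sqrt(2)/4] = 6*x + 7*sqrt(2) + 15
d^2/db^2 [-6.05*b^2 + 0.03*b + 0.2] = -12.1000000000000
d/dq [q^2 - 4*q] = 2*q - 4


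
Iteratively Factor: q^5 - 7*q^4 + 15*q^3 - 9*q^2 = (q)*(q^4 - 7*q^3 + 15*q^2 - 9*q) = q^2*(q^3 - 7*q^2 + 15*q - 9) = q^2*(q - 3)*(q^2 - 4*q + 3) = q^2*(q - 3)*(q - 1)*(q - 3)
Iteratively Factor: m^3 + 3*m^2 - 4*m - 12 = (m + 3)*(m^2 - 4) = (m + 2)*(m + 3)*(m - 2)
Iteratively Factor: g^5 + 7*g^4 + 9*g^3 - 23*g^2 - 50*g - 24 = (g + 1)*(g^4 + 6*g^3 + 3*g^2 - 26*g - 24) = (g - 2)*(g + 1)*(g^3 + 8*g^2 + 19*g + 12) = (g - 2)*(g + 1)^2*(g^2 + 7*g + 12) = (g - 2)*(g + 1)^2*(g + 3)*(g + 4)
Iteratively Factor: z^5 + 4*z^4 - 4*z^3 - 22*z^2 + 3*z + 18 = (z + 3)*(z^4 + z^3 - 7*z^2 - z + 6) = (z - 2)*(z + 3)*(z^3 + 3*z^2 - z - 3) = (z - 2)*(z - 1)*(z + 3)*(z^2 + 4*z + 3) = (z - 2)*(z - 1)*(z + 3)^2*(z + 1)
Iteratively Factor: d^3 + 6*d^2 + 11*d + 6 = (d + 2)*(d^2 + 4*d + 3) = (d + 1)*(d + 2)*(d + 3)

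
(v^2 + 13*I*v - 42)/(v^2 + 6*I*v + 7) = (v + 6*I)/(v - I)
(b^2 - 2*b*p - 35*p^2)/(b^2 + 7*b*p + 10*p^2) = (b - 7*p)/(b + 2*p)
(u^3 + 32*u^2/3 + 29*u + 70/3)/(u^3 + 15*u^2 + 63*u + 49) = (3*u^2 + 11*u + 10)/(3*(u^2 + 8*u + 7))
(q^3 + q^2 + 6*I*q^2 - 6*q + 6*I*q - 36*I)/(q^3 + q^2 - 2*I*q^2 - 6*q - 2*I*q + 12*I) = (q + 6*I)/(q - 2*I)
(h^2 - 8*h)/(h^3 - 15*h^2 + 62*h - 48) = h/(h^2 - 7*h + 6)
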